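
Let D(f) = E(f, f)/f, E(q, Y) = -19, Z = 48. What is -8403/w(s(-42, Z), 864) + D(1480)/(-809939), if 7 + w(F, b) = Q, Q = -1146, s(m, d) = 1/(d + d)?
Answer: 10072757799067/1382112307160 ≈ 7.2879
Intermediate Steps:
s(m, d) = 1/(2*d)
w(F, b) = -1153 (w(F, b) = -7 - 1146 = -1153)
D(f) = -19/f
-8403/w(s(-42, Z), 864) + D(1480)/(-809939) = -8403/(-1153) - 19/1480/(-809939) = -8403*(-1/1153) - 19*1/1480*(-1/809939) = 8403/1153 - 19/1480*(-1/809939) = 8403/1153 + 19/1198709720 = 10072757799067/1382112307160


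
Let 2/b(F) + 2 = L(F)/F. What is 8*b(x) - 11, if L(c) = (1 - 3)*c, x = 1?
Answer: -15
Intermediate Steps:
L(c) = -2*c
b(F) = -½ (b(F) = 2/(-2 + (-2*F)/F) = 2/(-2 - 2) = 2/(-4) = 2*(-¼) = -½)
8*b(x) - 11 = 8*(-½) - 11 = -4 - 11 = -15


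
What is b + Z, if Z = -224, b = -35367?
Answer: -35591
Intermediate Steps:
b + Z = -35367 - 224 = -35591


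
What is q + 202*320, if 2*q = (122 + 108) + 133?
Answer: 129643/2 ≈ 64822.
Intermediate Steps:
q = 363/2 (q = ((122 + 108) + 133)/2 = (230 + 133)/2 = (1/2)*363 = 363/2 ≈ 181.50)
q + 202*320 = 363/2 + 202*320 = 363/2 + 64640 = 129643/2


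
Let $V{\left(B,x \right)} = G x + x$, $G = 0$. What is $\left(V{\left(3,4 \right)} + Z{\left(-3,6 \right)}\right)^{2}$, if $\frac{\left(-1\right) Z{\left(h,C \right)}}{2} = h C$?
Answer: $1600$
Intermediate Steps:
$Z{\left(h,C \right)} = - 2 C h$ ($Z{\left(h,C \right)} = - 2 h C = - 2 C h$)
$V{\left(B,x \right)} = x$ ($V{\left(B,x \right)} = 0 x + x = 0 + x = x$)
$\left(V{\left(3,4 \right)} + Z{\left(-3,6 \right)}\right)^{2} = \left(4 - 12 \left(-3\right)\right)^{2} = \left(4 + 36\right)^{2} = 40^{2} = 1600$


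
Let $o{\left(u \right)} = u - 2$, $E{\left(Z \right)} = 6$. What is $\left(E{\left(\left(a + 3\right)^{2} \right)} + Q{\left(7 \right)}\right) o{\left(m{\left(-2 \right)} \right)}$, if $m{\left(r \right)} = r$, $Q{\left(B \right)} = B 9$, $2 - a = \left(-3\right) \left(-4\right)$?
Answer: $-276$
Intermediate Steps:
$a = -10$ ($a = 2 - \left(-3\right) \left(-4\right) = 2 - 12 = -10$)
$Q{\left(B \right)} = 9 B$
$o{\left(u \right)} = -2 + u$ ($o{\left(u \right)} = u - 2 = -2 + u$)
$\left(E{\left(\left(a + 3\right)^{2} \right)} + Q{\left(7 \right)}\right) o{\left(m{\left(-2 \right)} \right)} = \left(6 + 9 \cdot 7\right) \left(-2 - 2\right) = \left(6 + 63\right) \left(-4\right) = 69 \left(-4\right) = -276$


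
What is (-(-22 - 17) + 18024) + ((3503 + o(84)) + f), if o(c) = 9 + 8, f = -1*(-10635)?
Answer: 32218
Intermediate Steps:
f = 10635
o(c) = 17
(-(-22 - 17) + 18024) + ((3503 + o(84)) + f) = (-(-22 - 17) + 18024) + ((3503 + 17) + 10635) = (-1*(-39) + 18024) + (3520 + 10635) = (39 + 18024) + 14155 = 18063 + 14155 = 32218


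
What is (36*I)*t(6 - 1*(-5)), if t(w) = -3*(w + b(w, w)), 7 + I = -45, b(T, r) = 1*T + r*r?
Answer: 803088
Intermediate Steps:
b(T, r) = T + r**2
I = -52 (I = -7 - 45 = -52)
t(w) = -6*w - 3*w**2 (t(w) = -3*(w + (w + w**2)) = -3*(w**2 + 2*w) = -6*w - 3*w**2)
(36*I)*t(6 - 1*(-5)) = (36*(-52))*(3*(6 - 1*(-5))*(-2 - (6 - 1*(-5)))) = -5616*(6 + 5)*(-2 - (6 + 5)) = -5616*11*(-2 - 1*11) = -5616*11*(-2 - 11) = -5616*11*(-13) = -1872*(-429) = 803088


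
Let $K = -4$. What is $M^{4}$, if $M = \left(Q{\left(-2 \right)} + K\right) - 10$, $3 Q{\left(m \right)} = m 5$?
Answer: $\frac{7311616}{81} \approx 90267.0$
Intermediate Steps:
$Q{\left(m \right)} = \frac{5 m}{3}$ ($Q{\left(m \right)} = \frac{m 5}{3} = \frac{5 m}{3}$)
$M = - \frac{52}{3}$ ($M = \left(\frac{5}{3} \left(-2\right) - 4\right) - 10 = \left(- \frac{10}{3} - 4\right) - 10 = - \frac{22}{3} - 10 = - \frac{52}{3} \approx -17.333$)
$M^{4} = \left(- \frac{52}{3}\right)^{4} = \frac{7311616}{81}$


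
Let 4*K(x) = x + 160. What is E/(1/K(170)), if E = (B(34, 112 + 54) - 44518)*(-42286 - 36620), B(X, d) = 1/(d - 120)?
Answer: 13330831574115/46 ≈ 2.8980e+11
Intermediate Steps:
K(x) = 40 + x/4 (K(x) = (x + 160)/4 = (160 + x)/4 = 40 + x/4)
B(X, d) = 1/(-120 + d)
E = 80792918631/23 (E = (1/(-120 + (112 + 54)) - 44518)*(-42286 - 36620) = (1/(-120 + 166) - 44518)*(-78906) = (1/46 - 44518)*(-78906) = -2047827/46*(-78906) = 80792918631/23 ≈ 3.5127e+9)
E/(1/K(170)) = 80792918631/(23*(1/(40 + (¼)*170))) = 80792918631/(23*(1/(40 + 85/2))) = 80792918631/(23*(1/(165/2))) = 80792918631/(23*(2/165)) = (80792918631/23)*(165/2) = 13330831574115/46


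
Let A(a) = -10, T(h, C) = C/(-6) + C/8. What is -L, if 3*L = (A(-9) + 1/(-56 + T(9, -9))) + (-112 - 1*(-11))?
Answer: 49403/1335 ≈ 37.006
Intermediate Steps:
T(h, C) = -C/24 (T(h, C) = C*(-1/6) + C*(1/8) = -C/6 + C/8 = -C/24)
L = -49403/1335 (L = ((-10 + 1/(-56 - 1/24*(-9))) + (-112 - 1*(-11)))/3 = ((-10 + 1/(-56 + 3/8)) + (-112 + 11))/3 = ((-10 + 1/(-445/8)) - 101)/3 = ((-10 - 8/445) - 101)/3 = (-4458/445 - 101)/3 = (1/3)*(-49403/445) = -49403/1335 ≈ -37.006)
-L = -1*(-49403/1335) = 49403/1335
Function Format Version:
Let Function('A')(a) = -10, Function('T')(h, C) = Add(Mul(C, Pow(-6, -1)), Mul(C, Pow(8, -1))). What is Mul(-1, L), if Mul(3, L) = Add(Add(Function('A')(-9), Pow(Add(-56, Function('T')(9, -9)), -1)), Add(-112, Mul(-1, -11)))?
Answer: Rational(49403, 1335) ≈ 37.006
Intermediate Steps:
Function('T')(h, C) = Mul(Rational(-1, 24), C) (Function('T')(h, C) = Add(Mul(C, Rational(-1, 6)), Mul(C, Rational(1, 8))) = Add(Mul(Rational(-1, 6), C), Mul(Rational(1, 8), C)) = Mul(Rational(-1, 24), C))
L = Rational(-49403, 1335) (L = Mul(Rational(1, 3), Add(Add(-10, Pow(Add(-56, Mul(Rational(-1, 24), -9)), -1)), Add(-112, Mul(-1, -11)))) = Mul(Rational(1, 3), Add(Add(-10, Pow(Add(-56, Rational(3, 8)), -1)), Add(-112, 11))) = Mul(Rational(1, 3), Add(Add(-10, Pow(Rational(-445, 8), -1)), -101)) = Mul(Rational(1, 3), Add(Add(-10, Rational(-8, 445)), -101)) = Mul(Rational(1, 3), Add(Rational(-4458, 445), -101)) = Mul(Rational(1, 3), Rational(-49403, 445)) = Rational(-49403, 1335) ≈ -37.006)
Mul(-1, L) = Mul(-1, Rational(-49403, 1335)) = Rational(49403, 1335)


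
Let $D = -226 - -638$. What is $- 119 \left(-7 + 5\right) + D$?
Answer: $650$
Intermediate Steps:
$D = 412$ ($D = -226 + 638 = 412$)
$- 119 \left(-7 + 5\right) + D = - 119 \left(-7 + 5\right) + 412 = \left(-119\right) \left(-2\right) + 412 = 238 + 412 = 650$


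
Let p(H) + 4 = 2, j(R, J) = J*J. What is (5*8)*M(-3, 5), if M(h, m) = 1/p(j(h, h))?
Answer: -20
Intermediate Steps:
j(R, J) = J**2
p(H) = -2 (p(H) = -4 + 2 = -2)
M(h, m) = -1/2 (M(h, m) = 1/(-2) = -1/2)
(5*8)*M(-3, 5) = (5*8)*(-1/2) = 40*(-1/2) = -20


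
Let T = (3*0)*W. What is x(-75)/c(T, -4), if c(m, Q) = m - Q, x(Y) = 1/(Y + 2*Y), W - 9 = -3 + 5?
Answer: -1/900 ≈ -0.0011111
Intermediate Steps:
W = 11 (W = 9 + (-3 + 5) = 9 + 2 = 11)
x(Y) = 1/(3*Y)
T = 0 (T = (3*0)*11 = 0*11 = 0)
x(-75)/c(T, -4) = ((1/3)/(-75))/(0 - 1*(-4)) = ((1/3)*(-1/75))/(0 + 4) = -1/225/4 = -1/225*1/4 = -1/900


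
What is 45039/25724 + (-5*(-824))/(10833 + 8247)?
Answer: 24133175/12270348 ≈ 1.9668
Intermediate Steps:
45039/25724 + (-5*(-824))/(10833 + 8247) = 45039*(1/25724) + 4120/19080 = 45039/25724 + 4120*(1/19080) = 45039/25724 + 103/477 = 24133175/12270348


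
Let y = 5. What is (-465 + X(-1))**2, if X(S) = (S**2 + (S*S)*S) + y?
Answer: 211600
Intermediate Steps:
X(S) = 5 + S**2 + S**3 (X(S) = (S**2 + (S*S)*S) + 5 = (S**2 + S**2*S) + 5 = (S**2 + S**3) + 5 = 5 + S**2 + S**3)
(-465 + X(-1))**2 = (-465 + (5 + (-1)**2 + (-1)**3))**2 = (-465 + (5 + 1 - 1))**2 = (-465 + 5)**2 = (-460)**2 = 211600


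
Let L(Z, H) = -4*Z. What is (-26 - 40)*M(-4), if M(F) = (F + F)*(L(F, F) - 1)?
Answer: 7920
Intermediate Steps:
M(F) = 2*F*(-1 - 4*F) (M(F) = (F + F)*(-4*F - 1) = (2*F)*(-1 - 4*F) = 2*F*(-1 - 4*F))
(-26 - 40)*M(-4) = (-26 - 40)*(-2*(-4)*(1 + 4*(-4))) = -(-132)*(-4)*(1 - 16) = -(-132)*(-4)*(-15) = -66*(-120) = 7920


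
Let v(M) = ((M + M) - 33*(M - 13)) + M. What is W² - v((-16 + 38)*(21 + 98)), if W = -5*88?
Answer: 271711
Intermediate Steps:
W = -440
v(M) = 429 - 30*M (v(M) = (2*M - 33*(-13 + M)) + M = (2*M + (429 - 33*M)) + M = (429 - 31*M) + M = 429 - 30*M)
W² - v((-16 + 38)*(21 + 98)) = (-440)² - (429 - 30*(-16 + 38)*(21 + 98)) = 193600 - (429 - 660*119) = 193600 - (429 - 30*2618) = 193600 - (429 - 78540) = 193600 - 1*(-78111) = 193600 + 78111 = 271711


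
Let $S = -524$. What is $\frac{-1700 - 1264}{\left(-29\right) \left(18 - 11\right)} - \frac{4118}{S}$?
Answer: $\frac{1194545}{53186} \approx 22.46$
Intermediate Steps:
$\frac{-1700 - 1264}{\left(-29\right) \left(18 - 11\right)} - \frac{4118}{S} = \frac{-1700 - 1264}{\left(-29\right) \left(18 - 11\right)} - \frac{4118}{-524} = \frac{-1700 - 1264}{\left(-29\right) 7} - - \frac{2059}{262} = - \frac{2964}{-203} + \frac{2059}{262} = \left(-2964\right) \left(- \frac{1}{203}\right) + \frac{2059}{262} = \frac{2964}{203} + \frac{2059}{262} = \frac{1194545}{53186}$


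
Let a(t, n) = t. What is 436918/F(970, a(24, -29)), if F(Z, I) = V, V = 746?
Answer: 218459/373 ≈ 585.68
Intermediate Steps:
F(Z, I) = 746
436918/F(970, a(24, -29)) = 436918/746 = 436918*(1/746) = 218459/373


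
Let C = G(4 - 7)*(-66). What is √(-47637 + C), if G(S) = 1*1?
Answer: I*√47703 ≈ 218.41*I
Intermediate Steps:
G(S) = 1
C = -66 (C = 1*(-66) = -66)
√(-47637 + C) = √(-47637 - 66) = √(-47703) = I*√47703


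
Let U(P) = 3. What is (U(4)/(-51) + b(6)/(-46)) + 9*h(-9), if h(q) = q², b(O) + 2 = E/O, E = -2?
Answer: 1710215/2346 ≈ 728.99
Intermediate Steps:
b(O) = -2 - 2/O
(U(4)/(-51) + b(6)/(-46)) + 9*h(-9) = (3/(-51) + (-2 - 2/6)/(-46)) + 9*(-9)² = (3*(-1/51) + (-2 - 2*⅙)*(-1/46)) + 9*81 = (-1/17 + (-2 - ⅓)*(-1/46)) + 729 = (-1/17 - 7/3*(-1/46)) + 729 = (-1/17 + 7/138) + 729 = -19/2346 + 729 = 1710215/2346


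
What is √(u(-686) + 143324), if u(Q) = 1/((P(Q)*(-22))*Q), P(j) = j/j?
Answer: √166554527293/1078 ≈ 378.58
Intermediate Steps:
P(j) = 1
u(Q) = -1/(22*Q) (u(Q) = 1/((1*(-22))*Q) = 1/(-22*Q) = -1/(22*Q))
√(u(-686) + 143324) = √(-1/22/(-686) + 143324) = √(-1/22*(-1/686) + 143324) = √(1/15092 + 143324) = √(2163045809/15092) = √166554527293/1078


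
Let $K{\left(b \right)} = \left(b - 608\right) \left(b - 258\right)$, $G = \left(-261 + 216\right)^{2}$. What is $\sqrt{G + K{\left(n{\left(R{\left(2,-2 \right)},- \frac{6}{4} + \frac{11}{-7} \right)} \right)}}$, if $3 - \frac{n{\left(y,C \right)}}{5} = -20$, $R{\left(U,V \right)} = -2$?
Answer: $2 \sqrt{18131} \approx 269.3$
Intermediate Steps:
$G = 2025$ ($G = \left(-45\right)^{2} = 2025$)
$n{\left(y,C \right)} = 115$ ($n{\left(y,C \right)} = 15 - -100 = 15 + 100 = 115$)
$K{\left(b \right)} = \left(-608 + b\right) \left(-258 + b\right)$
$\sqrt{G + K{\left(n{\left(R{\left(2,-2 \right)},- \frac{6}{4} + \frac{11}{-7} \right)} \right)}} = \sqrt{2025 + \left(156864 + 115^{2} - 99590\right)} = \sqrt{2025 + \left(156864 + 13225 - 99590\right)} = \sqrt{2025 + 70499} = \sqrt{72524} = 2 \sqrt{18131}$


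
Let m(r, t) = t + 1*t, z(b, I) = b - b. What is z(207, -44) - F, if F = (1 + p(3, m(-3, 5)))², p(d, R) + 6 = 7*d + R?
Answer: -676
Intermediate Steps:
z(b, I) = 0
m(r, t) = 2*t (m(r, t) = t + t = 2*t)
p(d, R) = -6 + R + 7*d (p(d, R) = -6 + (7*d + R) = -6 + (R + 7*d) = -6 + R + 7*d)
F = 676 (F = (1 + (-6 + 2*5 + 7*3))² = (1 + (-6 + 10 + 21))² = (1 + 25)² = 26² = 676)
z(207, -44) - F = 0 - 1*676 = 0 - 676 = -676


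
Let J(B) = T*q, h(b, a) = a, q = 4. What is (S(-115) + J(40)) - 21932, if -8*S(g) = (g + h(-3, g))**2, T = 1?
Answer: -57081/2 ≈ -28541.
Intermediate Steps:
J(B) = 4 (J(B) = 1*4 = 4)
S(g) = -g**2/2 (S(g) = -(g + g)**2/8 = -4*g**2/8 = -g**2/2)
(S(-115) + J(40)) - 21932 = (-1/2*(-115)**2 + 4) - 21932 = (-1/2*13225 + 4) - 21932 = (-13225/2 + 4) - 21932 = -13217/2 - 21932 = -57081/2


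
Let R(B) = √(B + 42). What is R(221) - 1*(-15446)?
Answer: 15446 + √263 ≈ 15462.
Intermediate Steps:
R(B) = √(42 + B)
R(221) - 1*(-15446) = √(42 + 221) - 1*(-15446) = √263 + 15446 = 15446 + √263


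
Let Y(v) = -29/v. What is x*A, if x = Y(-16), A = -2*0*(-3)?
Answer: 0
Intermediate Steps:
A = 0 (A = 0*(-3) = 0)
x = 29/16 (x = -29/(-16) = -29*(-1/16) = 29/16 ≈ 1.8125)
x*A = (29/16)*0 = 0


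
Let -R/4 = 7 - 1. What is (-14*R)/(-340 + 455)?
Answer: 336/115 ≈ 2.9217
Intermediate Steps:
R = -24 (R = -4*(7 - 1) = -4*6 = -24)
(-14*R)/(-340 + 455) = (-14*(-24))/(-340 + 455) = 336/115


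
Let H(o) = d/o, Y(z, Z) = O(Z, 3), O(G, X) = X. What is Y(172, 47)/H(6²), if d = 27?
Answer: 4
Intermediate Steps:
Y(z, Z) = 3
H(o) = 27/o
Y(172, 47)/H(6²) = 3/((27/(6²))) = 3/((27/36)) = 3/((27*(1/36))) = 3/(¾) = 3*(4/3) = 4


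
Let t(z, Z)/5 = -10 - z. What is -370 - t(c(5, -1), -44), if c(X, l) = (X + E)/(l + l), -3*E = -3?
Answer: -335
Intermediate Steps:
E = 1 (E = -⅓*(-3) = 1)
c(X, l) = (1 + X)/(2*l) (c(X, l) = (X + 1)/(l + l) = (1 + X)/((2*l)) = (1 + X)*(1/(2*l)) = (1 + X)/(2*l))
t(z, Z) = -50 - 5*z (t(z, Z) = 5*(-10 - z) = -50 - 5*z)
-370 - t(c(5, -1), -44) = -370 - (-50 - 5*(1 + 5)/(2*(-1))) = -370 - (-50 - 5*(-1)*6/2) = -370 - (-50 - 5*(-3)) = -370 - (-50 + 15) = -370 - 1*(-35) = -370 + 35 = -335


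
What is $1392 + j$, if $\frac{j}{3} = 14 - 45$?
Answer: $1299$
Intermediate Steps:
$j = -93$ ($j = 3 \left(14 - 45\right) = 3 \left(-31\right) = -93$)
$1392 + j = 1392 - 93 = 1299$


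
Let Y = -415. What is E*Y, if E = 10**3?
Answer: -415000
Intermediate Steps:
E = 1000
E*Y = 1000*(-415) = -415000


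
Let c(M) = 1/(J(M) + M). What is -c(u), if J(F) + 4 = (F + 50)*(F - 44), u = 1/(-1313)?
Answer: 1723969/3799636866 ≈ 0.00045372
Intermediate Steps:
u = -1/1313 ≈ -0.00076161
J(F) = -4 + (-44 + F)*(50 + F) (J(F) = -4 + (F + 50)*(F - 44) = -4 + (50 + F)*(-44 + F) = -4 + (-44 + F)*(50 + F))
c(M) = 1/(-2204 + M**2 + 7*M) (c(M) = 1/((-2204 + M**2 + 6*M) + M) = 1/(-2204 + M**2 + 7*M))
-c(u) = -1/(-2204 + (-1/1313)**2 + 7*(-1/1313)) = -1/(-2204 + 1/1723969 - 7/1313) = -1/(-3799636866/1723969) = -1*(-1723969/3799636866) = 1723969/3799636866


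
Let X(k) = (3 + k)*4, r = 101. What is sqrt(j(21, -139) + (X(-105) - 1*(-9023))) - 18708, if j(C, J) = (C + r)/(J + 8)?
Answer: -18708 + sqrt(147826033)/131 ≈ -18615.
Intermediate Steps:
j(C, J) = (101 + C)/(8 + J) (j(C, J) = (C + 101)/(J + 8) = (101 + C)/(8 + J))
X(k) = 12 + 4*k
sqrt(j(21, -139) + (X(-105) - 1*(-9023))) - 18708 = sqrt((101 + 21)/(8 - 139) + ((12 + 4*(-105)) - 1*(-9023))) - 18708 = sqrt(122/(-131) + ((12 - 420) + 9023)) - 18708 = sqrt(-1/131*122 + (-408 + 9023)) - 18708 = sqrt(-122/131 + 8615) - 18708 = sqrt(1128443/131) - 18708 = sqrt(147826033)/131 - 18708 = -18708 + sqrt(147826033)/131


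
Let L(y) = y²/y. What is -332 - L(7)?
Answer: -339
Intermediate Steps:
L(y) = y
-332 - L(7) = -332 - 1*7 = -332 - 7 = -339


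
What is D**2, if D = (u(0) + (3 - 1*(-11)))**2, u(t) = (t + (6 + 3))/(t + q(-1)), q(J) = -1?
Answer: 625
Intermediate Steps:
u(t) = (9 + t)/(-1 + t) (u(t) = (t + (6 + 3))/(t - 1) = (t + 9)/(-1 + t) = (9 + t)/(-1 + t))
D = 25 (D = ((9 + 0)/(-1 + 0) + (3 - 1*(-11)))**2 = (9/(-1) + (3 + 11))**2 = (-1*9 + 14)**2 = (-9 + 14)**2 = 5**2 = 25)
D**2 = 25**2 = 625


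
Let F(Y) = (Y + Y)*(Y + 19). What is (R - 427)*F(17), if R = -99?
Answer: -643824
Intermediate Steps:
F(Y) = 2*Y*(19 + Y) (F(Y) = (2*Y)*(19 + Y) = 2*Y*(19 + Y))
(R - 427)*F(17) = (-99 - 427)*(2*17*(19 + 17)) = -1052*17*36 = -526*1224 = -643824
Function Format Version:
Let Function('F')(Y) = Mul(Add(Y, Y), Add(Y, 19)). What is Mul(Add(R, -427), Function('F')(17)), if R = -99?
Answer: -643824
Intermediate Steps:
Function('F')(Y) = Mul(2, Y, Add(19, Y)) (Function('F')(Y) = Mul(Mul(2, Y), Add(19, Y)) = Mul(2, Y, Add(19, Y)))
Mul(Add(R, -427), Function('F')(17)) = Mul(Add(-99, -427), Mul(2, 17, Add(19, 17))) = Mul(-526, Mul(2, 17, 36)) = Mul(-526, 1224) = -643824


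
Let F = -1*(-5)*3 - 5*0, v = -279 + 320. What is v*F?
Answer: 615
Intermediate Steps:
v = 41
F = 15 (F = 5*3 + 0 = 15 + 0 = 15)
v*F = 41*15 = 615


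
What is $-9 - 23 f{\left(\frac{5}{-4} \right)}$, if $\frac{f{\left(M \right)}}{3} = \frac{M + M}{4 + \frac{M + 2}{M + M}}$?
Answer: $\frac{1392}{37} \approx 37.622$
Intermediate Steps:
$f{\left(M \right)} = \frac{6 M}{4 + \frac{2 + M}{2 M}}$ ($f{\left(M \right)} = 3 \frac{M + M}{4 + \frac{M + 2}{M + M}} = 3 \frac{2 M}{4 + \frac{2 + M}{2 M}} = \frac{6 M}{4 + \frac{2 + M}{2 M}}$)
$-9 - 23 f{\left(\frac{5}{-4} \right)} = -9 - 23 \frac{12 \left(\frac{5}{-4}\right)^{2}}{2 + 9 \frac{5}{-4}} = -9 - 23 \frac{12 \left(5 \left(- \frac{1}{4}\right)\right)^{2}}{2 + 9 \cdot 5 \left(- \frac{1}{4}\right)} = -9 - 23 \frac{12 \left(- \frac{5}{4}\right)^{2}}{2 + 9 \left(- \frac{5}{4}\right)} = -9 - 23 \cdot 12 \cdot \frac{25}{16} \frac{1}{2 - \frac{45}{4}} = -9 - 23 \cdot 12 \cdot \frac{25}{16} \frac{1}{- \frac{37}{4}} = -9 - 23 \cdot 12 \cdot \frac{25}{16} \left(- \frac{4}{37}\right) = -9 - - \frac{1725}{37} = -9 + \frac{1725}{37} = \frac{1392}{37}$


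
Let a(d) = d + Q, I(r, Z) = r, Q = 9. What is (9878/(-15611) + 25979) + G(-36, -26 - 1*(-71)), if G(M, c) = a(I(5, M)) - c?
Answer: 405064350/15611 ≈ 25947.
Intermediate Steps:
a(d) = 9 + d (a(d) = d + 9 = 9 + d)
G(M, c) = 14 - c (G(M, c) = (9 + 5) - c = 14 - c)
(9878/(-15611) + 25979) + G(-36, -26 - 1*(-71)) = (9878/(-15611) + 25979) + (14 - (-26 - 1*(-71))) = (9878*(-1/15611) + 25979) + (14 - (-26 + 71)) = (-9878/15611 + 25979) + (14 - 1*45) = 405548291/15611 + (14 - 45) = 405548291/15611 - 31 = 405064350/15611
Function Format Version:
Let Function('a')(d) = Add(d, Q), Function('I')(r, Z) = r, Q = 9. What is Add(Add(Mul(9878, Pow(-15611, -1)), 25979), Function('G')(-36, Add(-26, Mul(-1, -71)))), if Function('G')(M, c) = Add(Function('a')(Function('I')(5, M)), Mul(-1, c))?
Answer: Rational(405064350, 15611) ≈ 25947.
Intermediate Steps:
Function('a')(d) = Add(9, d) (Function('a')(d) = Add(d, 9) = Add(9, d))
Function('G')(M, c) = Add(14, Mul(-1, c)) (Function('G')(M, c) = Add(Add(9, 5), Mul(-1, c)) = Add(14, Mul(-1, c)))
Add(Add(Mul(9878, Pow(-15611, -1)), 25979), Function('G')(-36, Add(-26, Mul(-1, -71)))) = Add(Add(Mul(9878, Pow(-15611, -1)), 25979), Add(14, Mul(-1, Add(-26, Mul(-1, -71))))) = Add(Add(Mul(9878, Rational(-1, 15611)), 25979), Add(14, Mul(-1, Add(-26, 71)))) = Add(Add(Rational(-9878, 15611), 25979), Add(14, Mul(-1, 45))) = Add(Rational(405548291, 15611), Add(14, -45)) = Add(Rational(405548291, 15611), -31) = Rational(405064350, 15611)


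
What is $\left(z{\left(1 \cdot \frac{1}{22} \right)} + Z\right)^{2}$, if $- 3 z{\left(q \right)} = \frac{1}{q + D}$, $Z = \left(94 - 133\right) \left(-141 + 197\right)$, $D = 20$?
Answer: $\frac{8348944418116}{1750329} \approx 4.7699 \cdot 10^{6}$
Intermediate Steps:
$Z = -2184$ ($Z = \left(-39\right) 56 = -2184$)
$z{\left(q \right)} = - \frac{1}{3 \left(20 + q\right)}$ ($z{\left(q \right)} = - \frac{1}{3 \left(q + 20\right)} = - \frac{1}{3 \left(20 + q\right)}$)
$\left(z{\left(1 \cdot \frac{1}{22} \right)} + Z\right)^{2} = \left(- \frac{1}{60 + 3 \cdot 1 \cdot \frac{1}{22}} - 2184\right)^{2} = \left(- \frac{1}{60 + 3 \cdot \frac{1}{22}} - 2184\right)^{2} = \left(- \frac{1}{60 + \frac{3}{22}} - 2184\right)^{2} = \left(- \frac{1}{\frac{1323}{22}} - 2184\right)^{2} = \left(\left(-1\right) \frac{22}{1323} - 2184\right)^{2} = \left(- \frac{22}{1323} - 2184\right)^{2} = \left(- \frac{2889454}{1323}\right)^{2} = \frac{8348944418116}{1750329}$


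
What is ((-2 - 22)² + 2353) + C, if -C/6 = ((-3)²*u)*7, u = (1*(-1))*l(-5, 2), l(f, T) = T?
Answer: 3685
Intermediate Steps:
u = -2 (u = (1*(-1))*2 = -1*2 = -2)
C = 756 (C = -6*(-3)²*(-2)*7 = -6*9*(-2)*7 = -(-108)*7 = -6*(-126) = 756)
((-2 - 22)² + 2353) + C = ((-2 - 22)² + 2353) + 756 = ((-24)² + 2353) + 756 = (576 + 2353) + 756 = 2929 + 756 = 3685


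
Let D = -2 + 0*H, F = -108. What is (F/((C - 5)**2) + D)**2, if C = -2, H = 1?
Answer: 42436/2401 ≈ 17.674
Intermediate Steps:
D = -2 (D = -2 + 0*1 = -2 + 0 = -2)
(F/((C - 5)**2) + D)**2 = (-108/(-2 - 5)**2 - 2)**2 = (-108/((-7)**2) - 2)**2 = (-108/49 - 2)**2 = (-206/49)**2 = 42436/2401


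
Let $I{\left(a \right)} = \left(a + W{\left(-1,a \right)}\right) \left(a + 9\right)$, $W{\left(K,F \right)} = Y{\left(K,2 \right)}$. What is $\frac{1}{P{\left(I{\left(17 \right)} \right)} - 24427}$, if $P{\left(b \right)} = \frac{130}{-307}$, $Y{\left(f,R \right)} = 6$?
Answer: $- \frac{307}{7499219} \approx -4.0938 \cdot 10^{-5}$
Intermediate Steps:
$W{\left(K,F \right)} = 6$
$I{\left(a \right)} = \left(6 + a\right) \left(9 + a\right)$ ($I{\left(a \right)} = \left(a + 6\right) \left(a + 9\right) = \left(6 + a\right) \left(9 + a\right)$)
$P{\left(b \right)} = - \frac{130}{307}$ ($P{\left(b \right)} = 130 \left(- \frac{1}{307}\right) = - \frac{130}{307}$)
$\frac{1}{P{\left(I{\left(17 \right)} \right)} - 24427} = \frac{1}{- \frac{130}{307} - 24427} = \frac{1}{- \frac{7499219}{307}} = - \frac{307}{7499219}$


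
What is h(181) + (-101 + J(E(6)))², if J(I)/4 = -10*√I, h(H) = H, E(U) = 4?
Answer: 32942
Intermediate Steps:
J(I) = -40*√I (J(I) = 4*(-10*√I) = -40*√I)
h(181) + (-101 + J(E(6)))² = 181 + (-101 - 40*√4)² = 181 + (-101 - 40*2)² = 181 + (-101 - 80)² = 181 + (-181)² = 181 + 32761 = 32942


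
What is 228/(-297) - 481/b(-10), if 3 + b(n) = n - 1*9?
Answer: 4177/198 ≈ 21.096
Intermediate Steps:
b(n) = -12 + n (b(n) = -3 + (n - 1*9) = -3 + (n - 9) = -3 + (-9 + n) = -12 + n)
228/(-297) - 481/b(-10) = 228/(-297) - 481/(-12 - 10) = 228*(-1/297) - 481/(-22) = -76/99 - 481*(-1/22) = -76/99 + 481/22 = 4177/198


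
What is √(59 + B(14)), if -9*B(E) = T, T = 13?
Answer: √518/3 ≈ 7.5865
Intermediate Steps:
B(E) = -13/9 (B(E) = -⅑*13 = -13/9)
√(59 + B(14)) = √(59 - 13/9) = √(518/9) = √518/3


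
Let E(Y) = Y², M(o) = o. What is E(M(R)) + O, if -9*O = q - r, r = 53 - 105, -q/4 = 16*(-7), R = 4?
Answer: -356/9 ≈ -39.556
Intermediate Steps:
q = 448 (q = -64*(-7) = -4*(-112) = 448)
r = -52
O = -500/9 (O = -(448 - 1*(-52))/9 = -(448 + 52)/9 = -⅑*500 = -500/9 ≈ -55.556)
E(M(R)) + O = 4² - 500/9 = 16 - 500/9 = -356/9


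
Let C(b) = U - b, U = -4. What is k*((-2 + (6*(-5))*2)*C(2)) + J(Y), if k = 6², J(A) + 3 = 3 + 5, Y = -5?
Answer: 13397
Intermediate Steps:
C(b) = -4 - b
J(A) = 5 (J(A) = -3 + (3 + 5) = -3 + 8 = 5)
k = 36
k*((-2 + (6*(-5))*2)*C(2)) + J(Y) = 36*((-2 + (6*(-5))*2)*(-4 - 1*2)) + 5 = 36*((-2 - 30*2)*(-4 - 2)) + 5 = 36*((-2 - 60)*(-6)) + 5 = 36*(-62*(-6)) + 5 = 36*372 + 5 = 13392 + 5 = 13397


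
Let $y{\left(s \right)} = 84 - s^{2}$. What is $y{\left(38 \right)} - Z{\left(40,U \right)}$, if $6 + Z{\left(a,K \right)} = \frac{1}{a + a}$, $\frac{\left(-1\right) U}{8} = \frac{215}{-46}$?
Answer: $- \frac{108321}{80} \approx -1354.0$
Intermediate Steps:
$U = \frac{860}{23}$ ($U = - 8 \frac{215}{-46} = - 8 \cdot 215 \left(- \frac{1}{46}\right) = \left(-8\right) \left(- \frac{215}{46}\right) = \frac{860}{23} \approx 37.391$)
$Z{\left(a,K \right)} = -6 + \frac{1}{2 a}$ ($Z{\left(a,K \right)} = -6 + \frac{1}{a + a} = -6 + \frac{1}{2 a}$)
$y{\left(38 \right)} - Z{\left(40,U \right)} = \left(84 - 38^{2}\right) - \left(-6 + \frac{1}{2 \cdot 40}\right) = \left(84 - 1444\right) - \left(-6 + \frac{1}{2} \cdot \frac{1}{40}\right) = \left(84 - 1444\right) - \left(-6 + \frac{1}{80}\right) = -1360 - - \frac{479}{80} = -1360 + \frac{479}{80} = - \frac{108321}{80}$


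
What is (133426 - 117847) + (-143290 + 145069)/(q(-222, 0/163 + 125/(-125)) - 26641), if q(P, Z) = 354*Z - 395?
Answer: 142235677/9130 ≈ 15579.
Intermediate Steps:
q(P, Z) = -395 + 354*Z
(133426 - 117847) + (-143290 + 145069)/(q(-222, 0/163 + 125/(-125)) - 26641) = (133426 - 117847) + (-143290 + 145069)/((-395 + 354*(0/163 + 125/(-125))) - 26641) = 15579 + 1779/((-395 + 354*(0*(1/163) + 125*(-1/125))) - 26641) = 15579 + 1779/((-395 + 354*(0 - 1)) - 26641) = 15579 + 1779/((-395 + 354*(-1)) - 26641) = 15579 + 1779/((-395 - 354) - 26641) = 15579 + 1779/(-749 - 26641) = 15579 + 1779/(-27390) = 15579 + 1779*(-1/27390) = 15579 - 593/9130 = 142235677/9130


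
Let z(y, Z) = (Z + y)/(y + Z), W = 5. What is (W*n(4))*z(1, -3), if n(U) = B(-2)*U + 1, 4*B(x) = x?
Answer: -5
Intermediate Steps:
B(x) = x/4
n(U) = 1 - U/2 (n(U) = ((¼)*(-2))*U + 1 = -U/2 + 1 = 1 - U/2)
z(y, Z) = 1 (z(y, Z) = (Z + y)/(Z + y) = 1)
(W*n(4))*z(1, -3) = (5*(1 - ½*4))*1 = (5*(1 - 2))*1 = (5*(-1))*1 = -5*1 = -5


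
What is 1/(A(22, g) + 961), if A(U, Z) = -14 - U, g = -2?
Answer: 1/925 ≈ 0.0010811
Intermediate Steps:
1/(A(22, g) + 961) = 1/((-14 - 1*22) + 961) = 1/((-14 - 22) + 961) = 1/(-36 + 961) = 1/925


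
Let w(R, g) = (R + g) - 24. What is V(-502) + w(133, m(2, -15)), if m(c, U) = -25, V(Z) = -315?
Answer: -231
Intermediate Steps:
w(R, g) = -24 + R + g
V(-502) + w(133, m(2, -15)) = -315 + (-24 + 133 - 25) = -315 + 84 = -231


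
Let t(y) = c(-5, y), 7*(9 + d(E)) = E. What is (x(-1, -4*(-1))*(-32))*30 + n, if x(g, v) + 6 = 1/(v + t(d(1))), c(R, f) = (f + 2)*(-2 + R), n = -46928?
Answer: -535424/13 ≈ -41186.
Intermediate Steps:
c(R, f) = (-2 + R)*(2 + f) (c(R, f) = (2 + f)*(-2 + R) = (-2 + R)*(2 + f))
d(E) = -9 + E/7
t(y) = -14 - 7*y (t(y) = -4 - 2*y + 2*(-5) - 5*y = -4 - 2*y - 10 - 5*y = -14 - 7*y)
x(g, v) = -6 + 1/(48 + v) (x(g, v) = -6 + 1/(v + (-14 - 7*(-9 + (1/7)*1))) = -6 + 1/(v + (-14 - 7*(-9 + 1/7))) = -6 + 1/(v + (-14 - 7*(-62/7))) = -6 + 1/(v + (-14 + 62)) = -6 + 1/(v + 48) = -6 + 1/(48 + v))
(x(-1, -4*(-1))*(-32))*30 + n = (((-287 - (-24)*(-1))/(48 - 4*(-1)))*(-32))*30 - 46928 = (((-287 - 6*4)/(48 + 4))*(-32))*30 - 46928 = (((-287 - 24)/52)*(-32))*30 - 46928 = (((1/52)*(-311))*(-32))*30 - 46928 = -311/52*(-32)*30 - 46928 = (2488/13)*30 - 46928 = 74640/13 - 46928 = -535424/13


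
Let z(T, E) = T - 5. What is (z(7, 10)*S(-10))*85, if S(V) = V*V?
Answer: 17000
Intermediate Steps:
S(V) = V²
z(T, E) = -5 + T
(z(7, 10)*S(-10))*85 = ((-5 + 7)*(-10)²)*85 = (2*100)*85 = 200*85 = 17000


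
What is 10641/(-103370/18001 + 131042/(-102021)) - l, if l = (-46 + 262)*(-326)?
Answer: 889162258826331/12904797812 ≈ 68902.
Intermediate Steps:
l = -70416 (l = 216*(-326) = -70416)
10641/(-103370/18001 + 131042/(-102021)) - l = 10641/(-103370/18001 + 131042/(-102021)) - 1*(-70416) = 10641/(-103370*1/18001 + 131042*(-1/102021)) + 70416 = 10641/(-103370/18001 - 131042/102021) + 70416 = 10641/(-12904797812/1836480021) + 70416 = 10641*(-1836480021/12904797812) + 70416 = -19541983903461/12904797812 + 70416 = 889162258826331/12904797812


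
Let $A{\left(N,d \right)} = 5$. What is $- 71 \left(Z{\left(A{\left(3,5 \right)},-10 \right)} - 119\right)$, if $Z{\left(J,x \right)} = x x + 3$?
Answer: $1136$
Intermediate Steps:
$Z{\left(J,x \right)} = 3 + x^{2}$ ($Z{\left(J,x \right)} = x^{2} + 3 = 3 + x^{2}$)
$- 71 \left(Z{\left(A{\left(3,5 \right)},-10 \right)} - 119\right) = - 71 \left(\left(3 + \left(-10\right)^{2}\right) - 119\right) = - 71 \left(\left(3 + 100\right) - 119\right) = - 71 \left(103 - 119\right) = \left(-71\right) \left(-16\right) = 1136$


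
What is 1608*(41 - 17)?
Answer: 38592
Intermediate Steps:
1608*(41 - 17) = 1608*24 = 38592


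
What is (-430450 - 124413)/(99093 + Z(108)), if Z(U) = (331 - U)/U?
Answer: -59925204/10702267 ≈ -5.5993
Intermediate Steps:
Z(U) = (331 - U)/U
(-430450 - 124413)/(99093 + Z(108)) = (-430450 - 124413)/(99093 + (331 - 1*108)/108) = -554863/(99093 + (331 - 108)/108) = -554863/(99093 + (1/108)*223) = -554863/(99093 + 223/108) = -554863/10702267/108 = -554863*108/10702267 = -59925204/10702267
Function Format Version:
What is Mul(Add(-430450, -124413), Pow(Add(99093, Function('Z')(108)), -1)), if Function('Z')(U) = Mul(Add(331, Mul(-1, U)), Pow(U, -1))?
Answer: Rational(-59925204, 10702267) ≈ -5.5993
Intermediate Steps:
Function('Z')(U) = Mul(Pow(U, -1), Add(331, Mul(-1, U)))
Mul(Add(-430450, -124413), Pow(Add(99093, Function('Z')(108)), -1)) = Mul(Add(-430450, -124413), Pow(Add(99093, Mul(Pow(108, -1), Add(331, Mul(-1, 108)))), -1)) = Mul(-554863, Pow(Add(99093, Mul(Rational(1, 108), Add(331, -108))), -1)) = Mul(-554863, Pow(Add(99093, Mul(Rational(1, 108), 223)), -1)) = Mul(-554863, Pow(Add(99093, Rational(223, 108)), -1)) = Mul(-554863, Pow(Rational(10702267, 108), -1)) = Mul(-554863, Rational(108, 10702267)) = Rational(-59925204, 10702267)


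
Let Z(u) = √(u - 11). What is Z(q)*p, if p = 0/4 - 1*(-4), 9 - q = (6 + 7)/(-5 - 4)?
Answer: 4*I*√5/3 ≈ 2.9814*I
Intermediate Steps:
q = 94/9 (q = 9 - (6 + 7)/(-5 - 4) = 9 - 13/(-9) = 9 - 13*(-1)/9 = 9 - 1*(-13/9) = 9 + 13/9 = 94/9 ≈ 10.444)
p = 4 (p = 0*(¼) + 4 = 0 + 4 = 4)
Z(u) = √(-11 + u)
Z(q)*p = √(-11 + 94/9)*4 = √(-5/9)*4 = (I*√5/3)*4 = 4*I*√5/3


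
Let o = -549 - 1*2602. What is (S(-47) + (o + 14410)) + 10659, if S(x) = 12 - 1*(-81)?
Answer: 22011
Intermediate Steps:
o = -3151 (o = -549 - 2602 = -3151)
S(x) = 93 (S(x) = 12 + 81 = 93)
(S(-47) + (o + 14410)) + 10659 = (93 + (-3151 + 14410)) + 10659 = (93 + 11259) + 10659 = 11352 + 10659 = 22011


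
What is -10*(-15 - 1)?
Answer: 160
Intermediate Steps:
-10*(-15 - 1) = -10*(-16) = 160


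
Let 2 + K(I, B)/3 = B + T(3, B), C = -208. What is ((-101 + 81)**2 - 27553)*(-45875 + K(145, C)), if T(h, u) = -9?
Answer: 1263483396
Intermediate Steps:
K(I, B) = -33 + 3*B (K(I, B) = -6 + 3*(B - 9) = -6 + 3*(-9 + B) = -6 + (-27 + 3*B) = -33 + 3*B)
((-101 + 81)**2 - 27553)*(-45875 + K(145, C)) = ((-101 + 81)**2 - 27553)*(-45875 + (-33 + 3*(-208))) = ((-20)**2 - 27553)*(-45875 + (-33 - 624)) = (400 - 27553)*(-45875 - 657) = -27153*(-46532) = 1263483396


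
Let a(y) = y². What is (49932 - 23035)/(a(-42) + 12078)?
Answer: 26897/13842 ≈ 1.9431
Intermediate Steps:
(49932 - 23035)/(a(-42) + 12078) = (49932 - 23035)/((-42)² + 12078) = 26897/(1764 + 12078) = 26897/13842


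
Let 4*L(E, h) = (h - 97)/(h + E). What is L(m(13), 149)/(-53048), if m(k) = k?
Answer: -13/8593776 ≈ -1.5127e-6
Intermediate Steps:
L(E, h) = (-97 + h)/(4*(E + h)) (L(E, h) = ((h - 97)/(h + E))/4 = ((-97 + h)/(E + h))/4 = (-97 + h)/(4*(E + h)))
L(m(13), 149)/(-53048) = ((-97 + 149)/(4*(13 + 149)))/(-53048) = ((¼)*52/162)*(-1/53048) = ((¼)*(1/162)*52)*(-1/53048) = (13/162)*(-1/53048) = -13/8593776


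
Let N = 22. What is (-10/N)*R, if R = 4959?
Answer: -24795/11 ≈ -2254.1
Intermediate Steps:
(-10/N)*R = -10/22*4959 = -10*1/22*4959 = -5/11*4959 = -24795/11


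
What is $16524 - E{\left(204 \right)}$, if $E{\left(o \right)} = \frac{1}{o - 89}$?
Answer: $\frac{1900259}{115} \approx 16524.0$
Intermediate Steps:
$E{\left(o \right)} = \frac{1}{-89 + o}$
$16524 - E{\left(204 \right)} = 16524 - \frac{1}{-89 + 204} = 16524 - \frac{1}{115} = \frac{1900259}{115}$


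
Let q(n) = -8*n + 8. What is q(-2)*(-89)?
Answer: -2136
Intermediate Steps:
q(n) = 8 - 8*n
q(-2)*(-89) = (8 - 8*(-2))*(-89) = (8 + 16)*(-89) = 24*(-89) = -2136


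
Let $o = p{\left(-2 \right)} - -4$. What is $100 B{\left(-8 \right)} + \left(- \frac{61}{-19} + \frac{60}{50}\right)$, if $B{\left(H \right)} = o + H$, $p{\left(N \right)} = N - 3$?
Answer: $- \frac{85081}{95} \approx -895.59$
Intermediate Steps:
$p{\left(N \right)} = -3 + N$ ($p{\left(N \right)} = N - 3 = -3 + N$)
$o = -1$ ($o = \left(-3 - 2\right) - -4 = -5 + 4 = -1$)
$B{\left(H \right)} = -1 + H$
$100 B{\left(-8 \right)} + \left(- \frac{61}{-19} + \frac{60}{50}\right) = 100 \left(-1 - 8\right) + \left(- \frac{61}{-19} + \frac{60}{50}\right) = 100 \left(-9\right) + \left(\left(-61\right) \left(- \frac{1}{19}\right) + 60 \cdot \frac{1}{50}\right) = -900 + \left(\frac{61}{19} + \frac{6}{5}\right) = -900 + \frac{419}{95} = - \frac{85081}{95}$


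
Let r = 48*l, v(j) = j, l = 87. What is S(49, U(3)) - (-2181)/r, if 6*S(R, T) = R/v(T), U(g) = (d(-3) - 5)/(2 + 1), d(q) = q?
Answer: -221/87 ≈ -2.5402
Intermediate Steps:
r = 4176 (r = 48*87 = 4176)
U(g) = -8/3 (U(g) = (-3 - 5)/(2 + 1) = -8/3)
S(R, T) = R/(6*T) (S(R, T) = (R/T)/6 = R/(6*T))
S(49, U(3)) - (-2181)/r = (1/6)*49/(-8/3) - (-2181)/4176 = (1/6)*49*(-3/8) - (-2181)/4176 = -49/16 - 1*(-727/1392) = -49/16 + 727/1392 = -221/87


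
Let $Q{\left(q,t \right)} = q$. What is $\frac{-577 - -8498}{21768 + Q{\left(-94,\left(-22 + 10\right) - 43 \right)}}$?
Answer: $\frac{7921}{21674} \approx 0.36546$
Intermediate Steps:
$\frac{-577 - -8498}{21768 + Q{\left(-94,\left(-22 + 10\right) - 43 \right)}} = \frac{-577 - -8498}{21768 - 94} = \frac{-577 + \left(-700 + 9198\right)}{21674} = \left(-577 + 8498\right) \frac{1}{21674} = 7921 \cdot \frac{1}{21674} = \frac{7921}{21674}$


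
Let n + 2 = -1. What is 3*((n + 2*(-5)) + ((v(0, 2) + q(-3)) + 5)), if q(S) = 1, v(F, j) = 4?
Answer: -9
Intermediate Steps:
n = -3 (n = -2 - 1 = -3)
3*((n + 2*(-5)) + ((v(0, 2) + q(-3)) + 5)) = 3*((-3 + 2*(-5)) + ((4 + 1) + 5)) = 3*((-3 - 10) + (5 + 5)) = 3*(-13 + 10) = 3*(-3) = -9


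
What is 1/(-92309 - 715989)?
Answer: -1/808298 ≈ -1.2372e-6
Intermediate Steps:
1/(-92309 - 715989) = 1/(-808298) = -1/808298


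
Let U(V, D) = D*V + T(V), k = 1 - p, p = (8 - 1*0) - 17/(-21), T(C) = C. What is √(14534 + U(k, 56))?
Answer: 3*√76706/7 ≈ 118.70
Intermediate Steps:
p = 185/21 (p = (8 + 0) - 17*(-1)/21 = 8 - 1*(-17/21) = 8 + 17/21 = 185/21 ≈ 8.8095)
k = -164/21 (k = 1 - 1*185/21 = 1 - 185/21 = -164/21 ≈ -7.8095)
U(V, D) = V + D*V (U(V, D) = D*V + V = V + D*V)
√(14534 + U(k, 56)) = √(14534 - 164*(1 + 56)/21) = √(14534 - 164/21*57) = √(14534 - 3116/7) = √(98622/7) = 3*√76706/7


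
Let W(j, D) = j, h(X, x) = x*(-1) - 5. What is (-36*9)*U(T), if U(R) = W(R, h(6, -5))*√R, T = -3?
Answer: 972*I*√3 ≈ 1683.6*I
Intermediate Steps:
h(X, x) = -5 - x (h(X, x) = -x - 5 = -5 - x)
U(R) = R^(3/2) (U(R) = R*√R = R^(3/2))
(-36*9)*U(T) = (-36*9)*(-3)^(3/2) = -(-972)*I*√3 = 972*I*√3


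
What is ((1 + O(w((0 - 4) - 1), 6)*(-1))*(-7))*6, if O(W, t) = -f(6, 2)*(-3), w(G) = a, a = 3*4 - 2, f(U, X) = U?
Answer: 714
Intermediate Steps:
a = 10 (a = 12 - 2 = 10)
w(G) = 10
O(W, t) = 18 (O(W, t) = -1*6*(-3) = -6*(-3) = 18)
((1 + O(w((0 - 4) - 1), 6)*(-1))*(-7))*6 = ((1 + 18*(-1))*(-7))*6 = ((1 - 18)*(-7))*6 = -17*(-7)*6 = 119*6 = 714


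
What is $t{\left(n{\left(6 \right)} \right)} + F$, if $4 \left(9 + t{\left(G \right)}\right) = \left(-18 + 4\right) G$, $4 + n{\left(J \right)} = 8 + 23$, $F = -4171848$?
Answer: $- \frac{8343903}{2} \approx -4.172 \cdot 10^{6}$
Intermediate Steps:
$n{\left(J \right)} = 27$ ($n{\left(J \right)} = -4 + \left(8 + 23\right) = -4 + 31 = 27$)
$t{\left(G \right)} = -9 - \frac{7 G}{2}$ ($t{\left(G \right)} = -9 + \frac{\left(-18 + 4\right) G}{4} = -9 + \frac{\left(-14\right) G}{4} = -9 - \frac{7 G}{2}$)
$t{\left(n{\left(6 \right)} \right)} + F = \left(-9 - \frac{189}{2}\right) - 4171848 = - \frac{207}{2} - 4171848 = - \frac{8343903}{2}$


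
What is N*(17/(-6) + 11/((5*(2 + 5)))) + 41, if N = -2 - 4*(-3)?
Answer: 332/21 ≈ 15.810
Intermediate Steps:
N = 10 (N = -2 + 12 = 10)
N*(17/(-6) + 11/((5*(2 + 5)))) + 41 = 10*(17/(-6) + 11/((5*(2 + 5)))) + 41 = 10*(17*(-⅙) + 11/((5*7))) + 41 = 10*(-17/6 + 11/35) + 41 = 10*(-529/210) + 41 = -529/21 + 41 = 332/21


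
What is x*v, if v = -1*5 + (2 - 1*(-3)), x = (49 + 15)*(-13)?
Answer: 0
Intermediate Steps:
x = -832 (x = 64*(-13) = -832)
v = 0 (v = -5 + (2 + 3) = -5 + 5 = 0)
x*v = -832*0 = 0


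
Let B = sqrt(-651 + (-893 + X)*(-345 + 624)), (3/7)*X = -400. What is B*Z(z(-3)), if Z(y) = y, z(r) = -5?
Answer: -5*I*sqrt(510198) ≈ -3571.4*I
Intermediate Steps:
X = -2800/3 (X = (7/3)*(-400) = -2800/3 ≈ -933.33)
B = I*sqrt(510198) (B = sqrt(-651 + (-893 - 2800/3)*(-345 + 624)) = sqrt(-651 - 5479/3*279) = sqrt(-651 - 509547) = sqrt(-510198) = I*sqrt(510198) ≈ 714.28*I)
B*Z(z(-3)) = (I*sqrt(510198))*(-5) = -5*I*sqrt(510198)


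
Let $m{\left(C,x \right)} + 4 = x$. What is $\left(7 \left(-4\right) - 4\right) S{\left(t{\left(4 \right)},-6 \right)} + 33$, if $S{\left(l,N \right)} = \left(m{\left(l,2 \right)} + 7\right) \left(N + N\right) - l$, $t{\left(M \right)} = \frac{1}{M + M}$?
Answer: $1957$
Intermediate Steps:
$t{\left(M \right)} = \frac{1}{2 M}$
$m{\left(C,x \right)} = -4 + x$
$S{\left(l,N \right)} = - l + 10 N$ ($S{\left(l,N \right)} = \left(\left(-4 + 2\right) + 7\right) \left(N + N\right) - l = \left(-2 + 7\right) 2 N - l = 5 \cdot 2 N - l = 10 N - l = - l + 10 N$)
$\left(7 \left(-4\right) - 4\right) S{\left(t{\left(4 \right)},-6 \right)} + 33 = \left(7 \left(-4\right) - 4\right) \left(- \frac{1}{2 \cdot 4} + 10 \left(-6\right)\right) + 33 = \left(-28 - 4\right) \left(- \frac{1}{2 \cdot 4} - 60\right) + 33 = - 32 \left(\left(-1\right) \frac{1}{8} - 60\right) + 33 = - 32 \left(- \frac{1}{8} - 60\right) + 33 = \left(-32\right) \left(- \frac{481}{8}\right) + 33 = 1924 + 33 = 1957$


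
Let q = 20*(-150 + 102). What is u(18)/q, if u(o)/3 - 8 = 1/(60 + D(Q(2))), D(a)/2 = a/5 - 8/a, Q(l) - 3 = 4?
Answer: -16979/677760 ≈ -0.025052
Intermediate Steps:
Q(l) = 7 (Q(l) = 3 + 4 = 7)
D(a) = -16/a + 2*a/5 (D(a) = 2*(a/5 - 8/a) = 2*(-8/a + a/5) = -16/a + 2*a/5)
q = -960 (q = 20*(-48) = -960)
u(o) = 16979/706 (u(o) = 24 + 3/(60 + (-16/7 + (2/5)*7)) = 24 + 3/(60 + (-16*1/7 + 14/5)) = 24 + 3/(60 + (-16/7 + 14/5)) = 24 + 3/(60 + 18/35) = 24 + 3/(2118/35) = 24 + 3*(35/2118) = 24 + 35/706 = 16979/706)
u(18)/q = (16979/706)/(-960) = (16979/706)*(-1/960) = -16979/677760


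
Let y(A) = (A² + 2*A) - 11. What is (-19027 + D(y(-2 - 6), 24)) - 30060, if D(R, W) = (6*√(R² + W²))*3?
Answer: -49087 + 18*√1945 ≈ -48293.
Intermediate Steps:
y(A) = -11 + A² + 2*A
D(R, W) = 18*√(R² + W²)
(-19027 + D(y(-2 - 6), 24)) - 30060 = (-19027 + 18*√((-11 + (-2 - 6)² + 2*(-2 - 6))² + 24²)) - 30060 = (-19027 + 18*√((-11 + (-8)² + 2*(-8))² + 576)) - 30060 = (-19027 + 18*√((-11 + 64 - 16)² + 576)) - 30060 = (-19027 + 18*√(37² + 576)) - 30060 = (-19027 + 18*√(1369 + 576)) - 30060 = (-19027 + 18*√1945) - 30060 = -49087 + 18*√1945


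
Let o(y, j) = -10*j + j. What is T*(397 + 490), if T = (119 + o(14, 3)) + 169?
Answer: 231507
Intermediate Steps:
o(y, j) = -9*j
T = 261 (T = (119 - 9*3) + 169 = (119 - 27) + 169 = 92 + 169 = 261)
T*(397 + 490) = 261*(397 + 490) = 261*887 = 231507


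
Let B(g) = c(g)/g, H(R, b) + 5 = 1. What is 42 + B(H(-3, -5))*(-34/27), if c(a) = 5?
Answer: 2353/54 ≈ 43.574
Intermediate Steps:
H(R, b) = -4 (H(R, b) = -5 + 1 = -4)
B(g) = 5/g
42 + B(H(-3, -5))*(-34/27) = 42 + (5/(-4))*(-34/27) = 42 + (5*(-¼))*(-34*1/27) = 42 - 5/4*(-34/27) = 42 + 85/54 = 2353/54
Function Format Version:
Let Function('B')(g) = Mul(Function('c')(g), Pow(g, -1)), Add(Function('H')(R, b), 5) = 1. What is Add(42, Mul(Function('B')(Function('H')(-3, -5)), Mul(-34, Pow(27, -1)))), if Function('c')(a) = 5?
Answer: Rational(2353, 54) ≈ 43.574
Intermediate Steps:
Function('H')(R, b) = -4 (Function('H')(R, b) = Add(-5, 1) = -4)
Function('B')(g) = Mul(5, Pow(g, -1))
Add(42, Mul(Function('B')(Function('H')(-3, -5)), Mul(-34, Pow(27, -1)))) = Add(42, Mul(Mul(5, Pow(-4, -1)), Mul(-34, Pow(27, -1)))) = Add(42, Mul(Mul(5, Rational(-1, 4)), Mul(-34, Rational(1, 27)))) = Add(42, Mul(Rational(-5, 4), Rational(-34, 27))) = Add(42, Rational(85, 54)) = Rational(2353, 54)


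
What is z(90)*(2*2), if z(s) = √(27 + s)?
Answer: 12*√13 ≈ 43.267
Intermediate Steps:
z(90)*(2*2) = √(27 + 90)*(2*2) = √117*4 = (3*√13)*4 = 12*√13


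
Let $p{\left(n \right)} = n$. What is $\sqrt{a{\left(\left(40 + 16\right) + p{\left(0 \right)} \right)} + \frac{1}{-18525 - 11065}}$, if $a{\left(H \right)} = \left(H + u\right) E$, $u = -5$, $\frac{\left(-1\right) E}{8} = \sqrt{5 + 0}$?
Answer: $\frac{\sqrt{-29590 - 357231784800 \sqrt{5}}}{29590} \approx 30.205 i$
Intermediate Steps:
$E = - 8 \sqrt{5}$ ($E = - 8 \sqrt{5 + 0} = - 8 \sqrt{5} \approx -17.889$)
$a{\left(H \right)} = - 8 \sqrt{5} \left(-5 + H\right)$ ($a{\left(H \right)} = \left(H - 5\right) \left(- 8 \sqrt{5}\right) = \left(-5 + H\right) \left(- 8 \sqrt{5}\right) = - 8 \sqrt{5} \left(-5 + H\right)$)
$\sqrt{a{\left(\left(40 + 16\right) + p{\left(0 \right)} \right)} + \frac{1}{-18525 - 11065}} = \sqrt{8 \sqrt{5} \left(5 - \left(\left(40 + 16\right) + 0\right)\right) + \frac{1}{-18525 - 11065}} = \sqrt{8 \sqrt{5} \left(5 - \left(56 + 0\right)\right) + \frac{1}{-29590}} = \sqrt{8 \sqrt{5} \left(5 - 56\right) - \frac{1}{29590}} = \sqrt{8 \sqrt{5} \left(-51\right) - \frac{1}{29590}} = \sqrt{- 408 \sqrt{5} - \frac{1}{29590}} = \sqrt{- \frac{1}{29590} - 408 \sqrt{5}}$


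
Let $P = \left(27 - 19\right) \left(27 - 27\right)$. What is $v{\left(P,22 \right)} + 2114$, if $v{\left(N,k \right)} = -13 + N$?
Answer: $2101$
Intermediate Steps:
$P = 0$ ($P = 8 \cdot 0 = 0$)
$v{\left(P,22 \right)} + 2114 = \left(-13 + 0\right) + 2114 = -13 + 2114 = 2101$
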